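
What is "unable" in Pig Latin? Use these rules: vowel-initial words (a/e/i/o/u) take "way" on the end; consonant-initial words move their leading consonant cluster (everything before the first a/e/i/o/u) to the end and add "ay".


Word: "unable"
Starts with vowel → add 'way'
Pig Latin = "unableway"


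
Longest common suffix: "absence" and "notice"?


Word 1: "absence"
Word 2: "notice"
Comparing from end:
  Pos -1: 'e' == 'e'
  Pos -2: 'c' == 'c'
  Pos -3: 'n' != 'i' (stop)
LCS = "ce" (length 2)


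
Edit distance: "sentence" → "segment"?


Word 1: "sentence" (length 8)
Word 2: "segment" (length 7)
One optimal edit sequence (insert/delete/substitute each cost 1):
  1. keep 's'
  2. keep 'e'
  3. substitute 'n' -> 'g'  (+1)
  4. substitute 't' -> 'm'  (+1)
  5. keep 'e'
  6. keep 'n'
  7. delete 'c'  (+1)
  8. substitute 'e' -> 't'  (+1)
Total edit operations: 4
Edit distance = 4


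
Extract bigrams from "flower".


Word: "flower" (length 6)
Number of bigrams = 6 - 2 + 1 = 5
  Position 0: "fl"
  Position 1: "lo"
  Position 2: "ow"
  Position 3: "we"
  Position 4: "er"
Bigrams = "fl", "lo", "ow", "we", "er"


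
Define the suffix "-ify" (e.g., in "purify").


Suffix: -ify
As in: purify -> pure + -ify, with a spelling change
Meaning = to make


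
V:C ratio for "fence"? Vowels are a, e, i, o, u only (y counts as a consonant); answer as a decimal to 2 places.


Word: "fence"
Vowels (a,e,i,o,u): 2
Consonants: 3
Ratio = 2/3
= 0.67


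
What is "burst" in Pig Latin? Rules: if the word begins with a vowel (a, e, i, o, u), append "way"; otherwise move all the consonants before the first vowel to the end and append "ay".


Word: "burst"
Starts with consonant(s) → move to end, add 'ay'
Consonant cluster: "b"
Pig Latin = "urstbay"


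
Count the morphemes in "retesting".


Word: "retesting"
Morphemes: re- / test / -ing
Each morpheme carries meaning
= 3 morphemes


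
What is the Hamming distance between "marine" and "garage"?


Comparing character by character (same length = 6):
  Pos 0: 'm' vs 'g' !=
  Pos 1: 'a' vs 'a' =
  Pos 2: 'r' vs 'r' =
  Pos 3: 'i' vs 'a' !=
  Pos 4: 'n' vs 'g' !=
  Pos 5: 'e' vs 'e' =
Hamming distance = 3


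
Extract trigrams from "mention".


Word: "mention" (length 7)
Number of trigrams = 7 - 3 + 1 = 5
  Position 0: "men"
  Position 1: "ent"
  Position 2: "nti"
  Position 3: "tio"
  Position 4: "ion"
Trigrams = "men", "ent", "nti", "tio", "ion"


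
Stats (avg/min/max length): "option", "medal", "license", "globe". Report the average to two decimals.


Lengths: "option"=6, "medal"=5, "license"=7, "globe"=5
Sum = 23, Count = 4
Average = 23/4 = 5.75
= avg=5.75, min=5, max=7


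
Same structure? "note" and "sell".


Pattern of "note": [0, 1, 2, 3]
Pattern of "sell": [0, 1, 2, 2]
Patterns do not match
Same pattern = No


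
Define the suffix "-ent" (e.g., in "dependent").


Suffix: -ent
As in: dependent -> depend + -ent
Meaning = one who / that which


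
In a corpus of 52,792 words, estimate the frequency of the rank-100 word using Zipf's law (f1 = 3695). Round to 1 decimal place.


Zipf's law: f(r) = f(1) / r
f(1) = 3695
f(100) = 3695 / 100
= 37.0 occurrences


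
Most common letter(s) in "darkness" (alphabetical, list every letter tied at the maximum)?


Word: "darkness"
Letter counts:
  'a': 1
  'd': 1
  'e': 1
  'k': 1
  'n': 1
  'r': 1
  's': 2
Maximum count = 2
Most frequent = 's' (2 times each)


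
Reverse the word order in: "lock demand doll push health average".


Original: "lock demand doll push health average"
Words (1..n): lock | demand | doll | push | health | average
Reversed (n..1): average | health | push | doll | demand | lock
Result = "average health push doll demand lock"


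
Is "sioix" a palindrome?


Word: "sioix"
Reversed: "xiois"
Forward == Backward? sioix != xiois
Palindrome = No


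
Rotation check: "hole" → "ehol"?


Word: "hole", Candidate: "ehol"
Method: check if candidate is substring of word+word
"holehole" contains "ehol"? Yes
Is rotation = Yes


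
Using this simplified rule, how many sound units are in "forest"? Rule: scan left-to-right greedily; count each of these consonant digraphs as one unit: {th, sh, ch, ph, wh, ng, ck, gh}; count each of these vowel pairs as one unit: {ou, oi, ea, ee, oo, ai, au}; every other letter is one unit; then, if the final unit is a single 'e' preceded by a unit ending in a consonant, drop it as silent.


Word: "forest" (6 letters)
Left-to-right scan:
  1. 'f' (letter)
  2. 'o' (letter)
  3. 'r' (letter)
  4. 'e' (letter)
  5. 's' (letter)
  6. 't' (letter)
Units from scan: 6
Sound units = 6 units


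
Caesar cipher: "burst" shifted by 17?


Word: "burst"
Shift: 17
Each letter → (letter + shift) mod 26:
  'b' (1) + 17 = 18 → 's'
  'u' (20) + 17 = 11 → 'l'
  'r' (17) + 17 = 8 → 'i'
  's' (18) + 17 = 9 → 'j'
  't' (19) + 17 = 10 → 'k'
Result = "slijk"


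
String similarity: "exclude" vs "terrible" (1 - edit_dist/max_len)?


Word 1: "exclude" (length 7)
Word 2: "terrible" (length 8)
One optimal edit sequence:
  1. insert 't'  (+1)
  2. keep 'e'
  3. substitute 'x' -> 'r'  (+1)
  4. substitute 'c' -> 'r'  (+1)
  5. substitute 'l' -> 'i'  (+1)
  6. substitute 'u' -> 'b'  (+1)
  7. substitute 'd' -> 'l'  (+1)
  8. keep 'e'
Edit distance = 6
Max length = max(7, 8) = 8
Similarity = 1 - 6/8
= 0.2500


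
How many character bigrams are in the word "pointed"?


Word: "pointed" (length 7)
Number of 2-grams = length - 2 + 1 = 7 - 2 + 1
= 6


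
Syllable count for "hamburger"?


Word: "hamburger"
Syllable breakdown: ham-bur-ger
Counting: 3 parts
= 3 syllables


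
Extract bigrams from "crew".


Word: "crew" (length 4)
Number of bigrams = 4 - 2 + 1 = 3
  Position 0: "cr"
  Position 1: "re"
  Position 2: "ew"
Bigrams = "cr", "re", "ew"


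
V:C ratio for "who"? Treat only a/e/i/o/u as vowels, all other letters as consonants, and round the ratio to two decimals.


Word: "who"
Vowels (a,e,i,o,u): 1
Consonants: 2
Ratio = 1/2
= 0.50


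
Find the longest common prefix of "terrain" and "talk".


Word 1: "terrain"
Word 2: "talk"
Comparing from start:
  Pos 0: 't' == 't'
  Pos 1: 'e' != 'a' (stop)
LCP = "t" (length 1)


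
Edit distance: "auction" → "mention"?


Word 1: "auction" (length 7)
Word 2: "mention" (length 7)
One optimal edit sequence (insert/delete/substitute each cost 1):
  1. substitute 'a' -> 'm'  (+1)
  2. substitute 'u' -> 'e'  (+1)
  3. substitute 'c' -> 'n'  (+1)
  4. keep 't'
  5. keep 'i'
  6. keep 'o'
  7. keep 'n'
Total edit operations: 3
Edit distance = 3


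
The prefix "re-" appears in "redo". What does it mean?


Prefix: re-
As in: redo -> re- + do
Meaning = again


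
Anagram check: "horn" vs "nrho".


Word 1: "horn" → sorted: hnor
Word 2: "nrho" → sorted: hnor
Same letters? hnor == hnor
Anagram = Yes


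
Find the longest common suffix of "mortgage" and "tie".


Word 1: "mortgage"
Word 2: "tie"
Comparing from end:
  Pos -1: 'e' == 'e'
  Pos -2: 'g' != 'i' (stop)
LCS = "e" (length 1)


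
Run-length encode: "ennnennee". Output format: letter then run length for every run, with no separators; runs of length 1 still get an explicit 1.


String: "ennnennee"
Scanning for consecutive runs:
  'e' x 1
  'n' x 3
  'e' x 1
  'n' x 2
  'e' x 2
RLE = "e1n3e1n2e2"


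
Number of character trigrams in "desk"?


Word: "desk" (length 4)
Number of 3-grams = length - 3 + 1 = 4 - 3 + 1
= 2


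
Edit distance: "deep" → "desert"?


Word 1: "deep" (length 4)
Word 2: "desert" (length 6)
One optimal edit sequence (insert/delete/substitute each cost 1):
  1. keep 'd'
  2. keep 'e'
  3. insert 's'  (+1)
  4. keep 'e'
  5. insert 'r'  (+1)
  6. substitute 'p' -> 't'  (+1)
Total edit operations: 3
Edit distance = 3


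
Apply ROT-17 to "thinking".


Word: "thinking"
Shift: 17
Each letter → (letter + shift) mod 26:
  't' (19) + 17 = 10 → 'k'
  'h' (7) + 17 = 24 → 'y'
  'i' (8) + 17 = 25 → 'z'
  'n' (13) + 17 = 4 → 'e'
  'k' (10) + 17 = 1 → 'b'
  'i' (8) + 17 = 25 → 'z'
  'n' (13) + 17 = 4 → 'e'
  'g' (6) + 17 = 23 → 'x'
Result = "kyzebzex"


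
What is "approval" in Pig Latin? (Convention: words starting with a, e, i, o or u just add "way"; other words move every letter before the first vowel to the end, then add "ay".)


Word: "approval"
Starts with vowel → add 'way'
Pig Latin = "approvalway"


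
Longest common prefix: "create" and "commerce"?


Word 1: "create"
Word 2: "commerce"
Comparing from start:
  Pos 0: 'c' == 'c'
  Pos 1: 'r' != 'o' (stop)
LCP = "c" (length 1)


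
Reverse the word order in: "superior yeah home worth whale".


Original: "superior yeah home worth whale"
Words (1..n): superior | yeah | home | worth | whale
Reversed (n..1): whale | worth | home | yeah | superior
Result = "whale worth home yeah superior"


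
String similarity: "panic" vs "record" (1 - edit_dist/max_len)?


Word 1: "panic" (length 5)
Word 2: "record" (length 6)
One optimal edit sequence:
  1. insert 'r'  (+1)
  2. substitute 'p' -> 'e'  (+1)
  3. substitute 'a' -> 'c'  (+1)
  4. substitute 'n' -> 'o'  (+1)
  5. substitute 'i' -> 'r'  (+1)
  6. substitute 'c' -> 'd'  (+1)
Edit distance = 6
Max length = max(5, 6) = 6
Similarity = 1 - 6/6
= 0.0000


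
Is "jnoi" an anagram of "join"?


Word 1: "join" → sorted: ijno
Word 2: "jnoi" → sorted: ijno
Same letters? ijno == ijno
Anagram = Yes


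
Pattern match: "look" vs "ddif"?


Pattern of "look": [0, 1, 1, 2]
Pattern of "ddif": [0, 0, 1, 2]
Patterns do not match
Same pattern = No


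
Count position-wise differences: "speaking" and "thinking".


Comparing character by character (same length = 8):
  Pos 0: 's' vs 't' !=
  Pos 1: 'p' vs 'h' !=
  Pos 2: 'e' vs 'i' !=
  Pos 3: 'a' vs 'n' !=
  Pos 4: 'k' vs 'k' =
  Pos 5: 'i' vs 'i' =
  Pos 6: 'n' vs 'n' =
  Pos 7: 'g' vs 'g' =
Hamming distance = 4


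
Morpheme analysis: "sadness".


Word: "sadness"
Morphemes: sad + -ness
Each morpheme carries meaning
= 2 morphemes


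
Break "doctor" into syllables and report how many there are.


Word: "doctor"
Syllable breakdown: doc | tor
Counting: 2 parts
= 2 syllables


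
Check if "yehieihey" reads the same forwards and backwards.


Word: "yehieihey"
Reversed: "yehieihey"
Forward == Backward? yehieihey == yehieihey
Palindrome = Yes


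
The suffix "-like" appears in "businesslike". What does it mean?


Suffix: -like
As in: businesslike -> business + -like
Meaning = resembling


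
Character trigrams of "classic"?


Word: "classic" (length 7)
Number of trigrams = 7 - 3 + 1 = 5
  Position 0: "cla"
  Position 1: "las"
  Position 2: "ass"
  Position 3: "ssi"
  Position 4: "sic"
Trigrams = "cla", "las", "ass", "ssi", "sic"


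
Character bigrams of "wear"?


Word: "wear" (length 4)
Number of bigrams = 4 - 2 + 1 = 3
  Position 0: "we"
  Position 1: "ea"
  Position 2: "ar"
Bigrams = "we", "ea", "ar"


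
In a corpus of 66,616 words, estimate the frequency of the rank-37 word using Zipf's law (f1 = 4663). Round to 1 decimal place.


Zipf's law: f(r) = f(1) / r
f(1) = 4663
f(37) = 4663 / 37
= 126.0 occurrences


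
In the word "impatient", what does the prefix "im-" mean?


Prefix: im-
Example: impatient = im- + patient
Meaning = not / into


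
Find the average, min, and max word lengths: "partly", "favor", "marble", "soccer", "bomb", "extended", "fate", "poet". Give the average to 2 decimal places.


Lengths: "partly"=6, "favor"=5, "marble"=6, "soccer"=6, "bomb"=4, "extended"=8, "fate"=4, "poet"=4
Sum = 43, Count = 8
Average = 43/8 = 5.38
= avg=5.38, min=4, max=8


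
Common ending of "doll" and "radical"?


Word 1: "doll"
Word 2: "radical"
Comparing from end:
  Pos -1: 'l' == 'l'
  Pos -2: 'l' != 'a' (stop)
LCS = "l" (length 1)


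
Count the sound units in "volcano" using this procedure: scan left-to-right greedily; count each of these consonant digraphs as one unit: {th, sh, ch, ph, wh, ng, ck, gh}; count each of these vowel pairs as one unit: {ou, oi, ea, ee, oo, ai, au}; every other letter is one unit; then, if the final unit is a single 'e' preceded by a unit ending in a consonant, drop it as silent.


Word: "volcano" (7 letters)
Left-to-right scan:
  (1) 'v' (letter)
  (2) 'o' (letter)
  (3) 'l' (letter)
  (4) 'c' (letter)
  (5) 'a' (letter)
  (6) 'n' (letter)
  (7) 'o' (letter)
Units from scan: 7
Sound units = 7 units


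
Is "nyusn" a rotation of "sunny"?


Word: "sunny", Candidate: "nyusn"
Method: check if candidate is substring of word+word
"sunnysunny" contains "nyusn"? No
Is rotation = No


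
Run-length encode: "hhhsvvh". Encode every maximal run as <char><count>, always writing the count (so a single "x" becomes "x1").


String: "hhhsvvh"
Scanning for consecutive runs:
  'h' x 3
  's' x 1
  'v' x 2
  'h' x 1
RLE = "h3s1v2h1"


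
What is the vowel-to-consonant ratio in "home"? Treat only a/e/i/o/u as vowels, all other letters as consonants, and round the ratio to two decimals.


Word: "home"
Vowels (a,e,i,o,u): 2
Consonants: 2
Ratio = 2/2
= 1.00


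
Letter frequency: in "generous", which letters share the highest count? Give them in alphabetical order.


Word: "generous"
Letter counts:
  'e': 2
  'g': 1
  'n': 1
  'o': 1
  'r': 1
  's': 1
  'u': 1
Maximum count = 2
Most frequent = 'e' (2 times each)


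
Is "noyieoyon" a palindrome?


Word: "noyieoyon"
Reversed: "noyoeiyon"
Forward == Backward? noyieoyon != noyoeiyon
Palindrome = No


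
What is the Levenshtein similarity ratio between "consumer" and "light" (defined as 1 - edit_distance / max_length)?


Word 1: "consumer" (length 8)
Word 2: "light" (length 5)
One optimal edit sequence:
  1. delete 'c'  (+1)
  2. delete 'o'  (+1)
  3. delete 'n'  (+1)
  4. substitute 's' -> 'l'  (+1)
  5. substitute 'u' -> 'i'  (+1)
  6. substitute 'm' -> 'g'  (+1)
  7. substitute 'e' -> 'h'  (+1)
  8. substitute 'r' -> 't'  (+1)
Edit distance = 8
Max length = max(8, 5) = 8
Similarity = 1 - 8/8
= 0.0000


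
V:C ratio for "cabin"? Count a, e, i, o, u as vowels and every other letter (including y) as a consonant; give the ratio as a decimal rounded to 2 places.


Word: "cabin"
Vowels (a,e,i,o,u): 2
Consonants: 3
Ratio = 2/3
= 0.67


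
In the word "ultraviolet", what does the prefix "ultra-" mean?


Prefix: ultra-
Example: ultraviolet (ultra- + violet)
Meaning = beyond


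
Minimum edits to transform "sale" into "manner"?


Word 1: "sale" (length 4)
Word 2: "manner" (length 6)
One optimal edit sequence (insert/delete/substitute each cost 1):
  1. substitute 's' -> 'm'  (+1)
  2. keep 'a'
  3. insert 'n'  (+1)
  4. substitute 'l' -> 'n'  (+1)
  5. keep 'e'
  6. insert 'r'  (+1)
Total edit operations: 4
Edit distance = 4


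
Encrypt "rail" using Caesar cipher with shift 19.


Word: "rail"
Shift: 19
Each letter → (letter + shift) mod 26:
  'r' (17) + 19 = 10 → 'k'
  'a' (0) + 19 = 19 → 't'
  'i' (8) + 19 = 1 → 'b'
  'l' (11) + 19 = 4 → 'e'
Result = "ktbe"


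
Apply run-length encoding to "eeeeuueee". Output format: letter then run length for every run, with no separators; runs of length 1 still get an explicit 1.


String: "eeeeuueee"
Scanning for consecutive runs:
  'e' x 4
  'u' x 2
  'e' x 3
RLE = "e4u2e3"


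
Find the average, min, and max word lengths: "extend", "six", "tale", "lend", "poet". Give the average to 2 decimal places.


Lengths: "extend"=6, "six"=3, "tale"=4, "lend"=4, "poet"=4
Sum = 21, Count = 5
Average = 21/5 = 4.20
= avg=4.20, min=3, max=6


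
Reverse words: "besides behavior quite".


Original: "besides behavior quite"
Words (1..n): besides | behavior | quite
Reversed (n..1): quite | behavior | besides
Result = "quite behavior besides"


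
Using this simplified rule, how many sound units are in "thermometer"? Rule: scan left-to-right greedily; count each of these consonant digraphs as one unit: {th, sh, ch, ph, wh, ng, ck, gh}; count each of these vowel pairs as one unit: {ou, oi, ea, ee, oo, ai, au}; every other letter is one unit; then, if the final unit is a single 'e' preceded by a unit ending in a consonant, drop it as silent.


Word: "thermometer" (11 letters)
Left-to-right scan:
  (1) 'th' (digraph)
  (2) 'e' (letter)
  (3) 'r' (letter)
  (4) 'm' (letter)
  (5) 'o' (letter)
  (6) 'm' (letter)
  (7) 'e' (letter)
  (8) 't' (letter)
  (9) 'e' (letter)
  (10) 'r' (letter)
Units from scan: 10
Sound units = 10 units


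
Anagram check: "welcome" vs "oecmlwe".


Word 1: "welcome" → sorted: ceelmow
Word 2: "oecmlwe" → sorted: ceelmow
Same letters? ceelmow == ceelmow
Anagram = Yes


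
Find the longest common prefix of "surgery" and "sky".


Word 1: "surgery"
Word 2: "sky"
Comparing from start:
  Pos 0: 's' == 's'
  Pos 1: 'u' != 'k' (stop)
LCP = "s" (length 1)


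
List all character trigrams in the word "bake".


Word: "bake" (length 4)
Number of trigrams = 4 - 3 + 1 = 2
  Position 0: "bak"
  Position 1: "ake"
Trigrams = "bak", "ake"


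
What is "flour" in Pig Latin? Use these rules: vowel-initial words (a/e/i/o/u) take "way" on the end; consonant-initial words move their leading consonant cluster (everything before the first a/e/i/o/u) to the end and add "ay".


Word: "flour"
Starts with consonant(s) → move to end, add 'ay'
Consonant cluster: "fl"
Pig Latin = "ourflay"


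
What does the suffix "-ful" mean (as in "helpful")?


Suffix: -ful
As in: helpful -> help + -ful
Meaning = full of


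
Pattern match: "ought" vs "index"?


Pattern of "ought": [0, 1, 2, 3, 4]
Pattern of "index": [0, 1, 2, 3, 4]
Patterns match
Same pattern = Yes


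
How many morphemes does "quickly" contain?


Word: "quickly"
Morphemes: quick / -ly
Each morpheme carries meaning
= 2 morphemes


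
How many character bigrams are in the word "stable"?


Word: "stable" (length 6)
Number of 2-grams = length - 2 + 1 = 6 - 2 + 1
= 5


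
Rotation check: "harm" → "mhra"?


Word: "harm", Candidate: "mhra"
Method: check if candidate is substring of word+word
"harmharm" contains "mhra"? No
Is rotation = No


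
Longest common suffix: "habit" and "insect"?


Word 1: "habit"
Word 2: "insect"
Comparing from end:
  Pos -1: 't' == 't'
  Pos -2: 'i' != 'c' (stop)
LCS = "t" (length 1)


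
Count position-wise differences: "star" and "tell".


Comparing character by character (same length = 4):
  Pos 0: 's' vs 't' !=
  Pos 1: 't' vs 'e' !=
  Pos 2: 'a' vs 'l' !=
  Pos 3: 'r' vs 'l' !=
Hamming distance = 4


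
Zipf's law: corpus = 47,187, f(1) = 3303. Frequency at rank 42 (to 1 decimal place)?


Zipf's law: f(r) = f(1) / r
f(1) = 3303
f(42) = 3303 / 42
= 78.6 occurrences


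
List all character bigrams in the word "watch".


Word: "watch" (length 5)
Number of bigrams = 5 - 2 + 1 = 4
  Position 0: "wa"
  Position 1: "at"
  Position 2: "tc"
  Position 3: "ch"
Bigrams = "wa", "at", "tc", "ch"


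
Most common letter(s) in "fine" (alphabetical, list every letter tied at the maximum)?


Word: "fine"
Letter counts:
  'e': 1
  'f': 1
  'i': 1
  'n': 1
Maximum count = 1
Most frequent = 'e', 'f', 'i', 'n' (1 time each)


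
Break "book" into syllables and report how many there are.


Word: "book"
Syllable breakdown: book
Counting: 1 part
= 1 syllable


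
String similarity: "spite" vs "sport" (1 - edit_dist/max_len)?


Word 1: "spite" (length 5)
Word 2: "sport" (length 5)
One optimal edit sequence:
  1. keep 's'
  2. keep 'p'
  3. substitute 'i' -> 'o'  (+1)
  4. substitute 't' -> 'r'  (+1)
  5. substitute 'e' -> 't'  (+1)
Edit distance = 3
Max length = max(5, 5) = 5
Similarity = 1 - 3/5
= 0.4000


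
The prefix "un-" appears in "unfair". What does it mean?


Prefix: un-
As in: unfair -> un- + fair
Meaning = not / reverse


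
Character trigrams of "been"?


Word: "been" (length 4)
Number of trigrams = 4 - 3 + 1 = 2
  Position 0: "bee"
  Position 1: "een"
Trigrams = "bee", "een"


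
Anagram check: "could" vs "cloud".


Word 1: "could" → sorted: cdlou
Word 2: "cloud" → sorted: cdlou
Same letters? cdlou == cdlou
Anagram = Yes


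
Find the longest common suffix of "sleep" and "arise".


Word 1: "sleep"
Word 2: "arise"
Comparing from end:
  Pos -1: 'p' != 'e' (stop)
LCS = "" (length 0)


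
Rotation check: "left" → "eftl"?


Word: "left", Candidate: "eftl"
Method: check if candidate is substring of word+word
"leftleft" contains "eftl"? Yes
Is rotation = Yes


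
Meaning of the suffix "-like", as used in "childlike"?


Suffix: -like
As in: childlike -> child + -like
Meaning = resembling


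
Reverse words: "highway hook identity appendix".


Original: "highway hook identity appendix"
Words (1..n): highway | hook | identity | appendix
Reversed (n..1): appendix | identity | hook | highway
Result = "appendix identity hook highway"


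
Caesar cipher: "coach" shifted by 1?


Word: "coach"
Shift: 1
Each letter → (letter + shift) mod 26:
  'c' (2) + 1 = 3 → 'd'
  'o' (14) + 1 = 15 → 'p'
  'a' (0) + 1 = 1 → 'b'
  'c' (2) + 1 = 3 → 'd'
  'h' (7) + 1 = 8 → 'i'
Result = "dpbdi"


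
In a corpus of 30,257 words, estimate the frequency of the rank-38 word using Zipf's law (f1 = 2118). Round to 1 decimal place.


Zipf's law: f(r) = f(1) / r
f(1) = 2118
f(38) = 2118 / 38
= 55.7 occurrences


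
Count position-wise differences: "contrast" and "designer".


Comparing character by character (same length = 8):
  Pos 0: 'c' vs 'd' !=
  Pos 1: 'o' vs 'e' !=
  Pos 2: 'n' vs 's' !=
  Pos 3: 't' vs 'i' !=
  Pos 4: 'r' vs 'g' !=
  Pos 5: 'a' vs 'n' !=
  Pos 6: 's' vs 'e' !=
  Pos 7: 't' vs 'r' !=
Hamming distance = 8


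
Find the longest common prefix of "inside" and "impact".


Word 1: "inside"
Word 2: "impact"
Comparing from start:
  Pos 0: 'i' == 'i'
  Pos 1: 'n' != 'm' (stop)
LCP = "i" (length 1)


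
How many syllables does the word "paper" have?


Word: "paper"
Syllable breakdown: pa / per
Counting: 2 parts
= 2 syllables


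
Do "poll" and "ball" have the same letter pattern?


Pattern of "poll": [0, 1, 2, 2]
Pattern of "ball": [0, 1, 2, 2]
Patterns match
Same pattern = Yes


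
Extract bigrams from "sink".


Word: "sink" (length 4)
Number of bigrams = 4 - 2 + 1 = 3
  Position 0: "si"
  Position 1: "in"
  Position 2: "nk"
Bigrams = "si", "in", "nk"


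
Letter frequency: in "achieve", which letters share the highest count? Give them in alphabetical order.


Word: "achieve"
Letter counts:
  'a': 1
  'c': 1
  'e': 2
  'h': 1
  'i': 1
  'v': 1
Maximum count = 2
Most frequent = 'e' (2 times each)


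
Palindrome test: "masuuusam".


Word: "masuuusam"
Reversed: "masuuusam"
Forward == Backward? masuuusam == masuuusam
Palindrome = Yes


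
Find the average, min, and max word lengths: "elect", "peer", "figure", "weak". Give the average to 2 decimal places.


Lengths: "elect"=5, "peer"=4, "figure"=6, "weak"=4
Sum = 19, Count = 4
Average = 19/4 = 4.75
= avg=4.75, min=4, max=6


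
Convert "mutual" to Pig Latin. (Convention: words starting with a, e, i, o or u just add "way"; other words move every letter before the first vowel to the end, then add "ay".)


Word: "mutual"
Starts with consonant(s) → move to end, add 'ay'
Consonant cluster: "m"
Pig Latin = "utualmay"


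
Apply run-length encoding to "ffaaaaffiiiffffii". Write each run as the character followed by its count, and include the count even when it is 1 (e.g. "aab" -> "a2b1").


String: "ffaaaaffiiiffffii"
Scanning for consecutive runs:
  'f' x 2
  'a' x 4
  'f' x 2
  'i' x 3
  'f' x 4
  'i' x 2
RLE = "f2a4f2i3f4i2"


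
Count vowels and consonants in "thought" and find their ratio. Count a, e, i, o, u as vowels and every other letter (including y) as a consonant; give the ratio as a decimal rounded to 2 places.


Word: "thought"
Vowels (a,e,i,o,u): 2
Consonants: 5
Ratio = 2/5
= 0.40


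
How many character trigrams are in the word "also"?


Word: "also" (length 4)
Number of 3-grams = length - 3 + 1 = 4 - 3 + 1
= 2


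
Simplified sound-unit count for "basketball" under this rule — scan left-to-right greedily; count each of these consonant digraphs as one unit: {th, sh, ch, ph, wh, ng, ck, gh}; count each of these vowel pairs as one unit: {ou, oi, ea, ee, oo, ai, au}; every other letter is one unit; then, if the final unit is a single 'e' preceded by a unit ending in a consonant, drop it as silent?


Word: "basketball" (10 letters)
Left-to-right scan:
  (1) 'b' (letter)
  (2) 'a' (letter)
  (3) 's' (letter)
  (4) 'k' (letter)
  (5) 'e' (letter)
  (6) 't' (letter)
  (7) 'b' (letter)
  (8) 'a' (letter)
  (9) 'l' (letter)
  (10) 'l' (letter)
Units from scan: 10
Sound units = 10 units


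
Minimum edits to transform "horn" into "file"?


Word 1: "horn" (length 4)
Word 2: "file" (length 4)
One optimal edit sequence (insert/delete/substitute each cost 1):
  1. substitute 'h' -> 'f'  (+1)
  2. substitute 'o' -> 'i'  (+1)
  3. substitute 'r' -> 'l'  (+1)
  4. substitute 'n' -> 'e'  (+1)
Total edit operations: 4
Edit distance = 4


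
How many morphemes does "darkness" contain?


Word: "darkness"
Morphemes: dark + -ness
Each morpheme carries meaning
= 2 morphemes


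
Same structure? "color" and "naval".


Pattern of "color": [0, 1, 2, 1, 3]
Pattern of "naval": [0, 1, 2, 1, 3]
Patterns match
Same pattern = Yes


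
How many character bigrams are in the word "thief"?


Word: "thief" (length 5)
Number of 2-grams = length - 2 + 1 = 5 - 2 + 1
= 4


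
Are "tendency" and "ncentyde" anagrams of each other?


Word 1: "tendency" → sorted: cdeennty
Word 2: "ncentyde" → sorted: cdeennty
Same letters? cdeennty == cdeennty
Anagram = Yes


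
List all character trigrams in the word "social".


Word: "social" (length 6)
Number of trigrams = 6 - 3 + 1 = 4
  Position 0: "soc"
  Position 1: "oci"
  Position 2: "cia"
  Position 3: "ial"
Trigrams = "soc", "oci", "cia", "ial"


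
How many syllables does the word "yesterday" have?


Word: "yesterday"
Syllable breakdown: yes / ter / day
Counting: 3 parts
= 3 syllables


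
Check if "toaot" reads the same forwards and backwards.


Word: "toaot"
Reversed: "toaot"
Forward == Backward? toaot == toaot
Palindrome = Yes


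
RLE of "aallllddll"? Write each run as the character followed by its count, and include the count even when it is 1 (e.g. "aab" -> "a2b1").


String: "aallllddll"
Scanning for consecutive runs:
  'a' x 2
  'l' x 4
  'd' x 2
  'l' x 2
RLE = "a2l4d2l2"


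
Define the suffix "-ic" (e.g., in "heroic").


Suffix: -ic
Example: heroic = hero + -ic
Meaning = relating to


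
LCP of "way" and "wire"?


Word 1: "way"
Word 2: "wire"
Comparing from start:
  Pos 0: 'w' == 'w'
  Pos 1: 'a' != 'i' (stop)
LCP = "w" (length 1)


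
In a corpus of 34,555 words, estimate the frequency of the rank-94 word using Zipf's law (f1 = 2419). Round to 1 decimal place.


Zipf's law: f(r) = f(1) / r
f(1) = 2419
f(94) = 2419 / 94
= 25.7 occurrences


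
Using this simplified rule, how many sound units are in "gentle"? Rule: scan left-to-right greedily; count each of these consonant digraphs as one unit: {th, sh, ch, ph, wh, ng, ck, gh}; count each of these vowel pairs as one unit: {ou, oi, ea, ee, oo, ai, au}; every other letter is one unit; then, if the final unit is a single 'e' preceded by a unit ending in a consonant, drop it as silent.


Word: "gentle" (6 letters)
Left-to-right scan:
  [1] 'g' (letter)
  [2] 'e' (letter)
  [3] 'n' (letter)
  [4] 't' (letter)
  [5] 'l' (letter)
  [6] 'e' (letter)
Units from scan: 6
Final unit is 'e' after a consonant -> drop as silent (-1)
Sound units = 5 units


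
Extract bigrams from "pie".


Word: "pie" (length 3)
Number of bigrams = 3 - 2 + 1 = 2
  Position 0: "pi"
  Position 1: "ie"
Bigrams = "pi", "ie"


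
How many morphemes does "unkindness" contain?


Word: "unkindness"
Morphemes: un- / kind / -ness
Each morpheme carries meaning
= 3 morphemes


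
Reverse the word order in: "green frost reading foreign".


Original: "green frost reading foreign"
Words (1..n): green | frost | reading | foreign
Reversed (n..1): foreign | reading | frost | green
Result = "foreign reading frost green"


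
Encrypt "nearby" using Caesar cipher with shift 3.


Word: "nearby"
Shift: 3
Each letter → (letter + shift) mod 26:
  'n' (13) + 3 = 16 → 'q'
  'e' (4) + 3 = 7 → 'h'
  'a' (0) + 3 = 3 → 'd'
  'r' (17) + 3 = 20 → 'u'
  'b' (1) + 3 = 4 → 'e'
  'y' (24) + 3 = 1 → 'b'
Result = "qhdueb"


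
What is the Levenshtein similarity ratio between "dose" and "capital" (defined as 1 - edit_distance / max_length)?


Word 1: "dose" (length 4)
Word 2: "capital" (length 7)
One optimal edit sequence:
  1. insert 'c'  (+1)
  2. insert 'a'  (+1)
  3. insert 'p'  (+1)
  4. substitute 'd' -> 'i'  (+1)
  5. substitute 'o' -> 't'  (+1)
  6. substitute 's' -> 'a'  (+1)
  7. substitute 'e' -> 'l'  (+1)
Edit distance = 7
Max length = max(4, 7) = 7
Similarity = 1 - 7/7
= 0.0000


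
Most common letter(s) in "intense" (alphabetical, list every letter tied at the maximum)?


Word: "intense"
Letter counts:
  'e': 2
  'i': 1
  'n': 2
  's': 1
  't': 1
Maximum count = 2
Most frequent = 'e', 'n' (2 times each)


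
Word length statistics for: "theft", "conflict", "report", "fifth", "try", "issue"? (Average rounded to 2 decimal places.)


Lengths: "theft"=5, "conflict"=8, "report"=6, "fifth"=5, "try"=3, "issue"=5
Sum = 32, Count = 6
Average = 32/6 = 5.33
= avg=5.33, min=3, max=8


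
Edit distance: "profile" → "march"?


Word 1: "profile" (length 7)
Word 2: "march" (length 5)
One optimal edit sequence (insert/delete/substitute each cost 1):
  1. delete 'p'  (+1)
  2. delete 'r'  (+1)
  3. substitute 'o' -> 'm'  (+1)
  4. substitute 'f' -> 'a'  (+1)
  5. substitute 'i' -> 'r'  (+1)
  6. substitute 'l' -> 'c'  (+1)
  7. substitute 'e' -> 'h'  (+1)
Total edit operations: 7
Edit distance = 7


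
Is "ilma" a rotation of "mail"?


Word: "mail", Candidate: "ilma"
Method: check if candidate is substring of word+word
"mailmail" contains "ilma"? Yes
Is rotation = Yes


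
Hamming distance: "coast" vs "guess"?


Comparing character by character (same length = 5):
  Pos 0: 'c' vs 'g' !=
  Pos 1: 'o' vs 'u' !=
  Pos 2: 'a' vs 'e' !=
  Pos 3: 's' vs 's' =
  Pos 4: 't' vs 's' !=
Hamming distance = 4


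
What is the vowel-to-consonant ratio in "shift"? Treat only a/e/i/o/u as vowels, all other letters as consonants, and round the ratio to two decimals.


Word: "shift"
Vowels (a,e,i,o,u): 1
Consonants: 4
Ratio = 1/4
= 0.25


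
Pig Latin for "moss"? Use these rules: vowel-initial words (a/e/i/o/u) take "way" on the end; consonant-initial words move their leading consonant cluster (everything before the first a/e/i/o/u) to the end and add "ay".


Word: "moss"
Starts with consonant(s) → move to end, add 'ay'
Consonant cluster: "m"
Pig Latin = "ossmay"


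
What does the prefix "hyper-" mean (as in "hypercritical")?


Prefix: hyper-
Example: hypercritical (hyper- + critical)
Meaning = over / excessive


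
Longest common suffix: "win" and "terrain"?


Word 1: "win"
Word 2: "terrain"
Comparing from end:
  Pos -1: 'n' == 'n'
  Pos -2: 'i' == 'i'
  Pos -3: 'w' != 'a' (stop)
LCS = "in" (length 2)


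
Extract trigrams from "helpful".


Word: "helpful" (length 7)
Number of trigrams = 7 - 3 + 1 = 5
  Position 0: "hel"
  Position 1: "elp"
  Position 2: "lpf"
  Position 3: "pfu"
  Position 4: "ful"
Trigrams = "hel", "elp", "lpf", "pfu", "ful"


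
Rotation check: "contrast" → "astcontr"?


Word: "contrast", Candidate: "astcontr"
Method: check if candidate is substring of word+word
"contrastcontrast" contains "astcontr"? Yes
Is rotation = Yes


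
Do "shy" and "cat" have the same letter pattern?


Pattern of "shy": [0, 1, 2]
Pattern of "cat": [0, 1, 2]
Patterns match
Same pattern = Yes


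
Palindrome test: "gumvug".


Word: "gumvug"
Reversed: "guvmug"
Forward == Backward? gumvug != guvmug
Palindrome = No


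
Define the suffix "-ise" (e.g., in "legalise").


Suffix: -ise
Example: legalise (legal + -ise)
Meaning = to make


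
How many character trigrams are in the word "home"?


Word: "home" (length 4)
Number of 3-grams = length - 3 + 1 = 4 - 3 + 1
= 2


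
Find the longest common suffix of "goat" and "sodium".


Word 1: "goat"
Word 2: "sodium"
Comparing from end:
  Pos -1: 't' != 'm' (stop)
LCS = "" (length 0)


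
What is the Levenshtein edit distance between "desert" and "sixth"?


Word 1: "desert" (length 6)
Word 2: "sixth" (length 5)
One optimal edit sequence (insert/delete/substitute each cost 1):
  1. delete 'd'  (+1)
  2. delete 'e'  (+1)
  3. keep 's'
  4. substitute 'e' -> 'i'  (+1)
  5. substitute 'r' -> 'x'  (+1)
  6. keep 't'
  7. insert 'h'  (+1)
Total edit operations: 5
Edit distance = 5


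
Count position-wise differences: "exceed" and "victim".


Comparing character by character (same length = 6):
  Pos 0: 'e' vs 'v' !=
  Pos 1: 'x' vs 'i' !=
  Pos 2: 'c' vs 'c' =
  Pos 3: 'e' vs 't' !=
  Pos 4: 'e' vs 'i' !=
  Pos 5: 'd' vs 'm' !=
Hamming distance = 5


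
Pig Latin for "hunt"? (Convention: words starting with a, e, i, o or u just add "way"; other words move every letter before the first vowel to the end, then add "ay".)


Word: "hunt"
Starts with consonant(s) → move to end, add 'ay'
Consonant cluster: "h"
Pig Latin = "unthay"


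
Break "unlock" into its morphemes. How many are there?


Word: "unlock"
Morphemes: un- | lock
Each morpheme carries meaning
= 2 morphemes


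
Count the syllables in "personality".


Word: "personality"
Syllable breakdown: per | son | al | i | ty
Counting: 5 parts
= 5 syllables


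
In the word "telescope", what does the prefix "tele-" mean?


Prefix: tele-
Example: telescope (tele- + scope)
Meaning = distant


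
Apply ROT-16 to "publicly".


Word: "publicly"
Shift: 16
Each letter → (letter + shift) mod 26:
  'p' (15) + 16 = 5 → 'f'
  'u' (20) + 16 = 10 → 'k'
  'b' (1) + 16 = 17 → 'r'
  'l' (11) + 16 = 1 → 'b'
  'i' (8) + 16 = 24 → 'y'
  'c' (2) + 16 = 18 → 's'
  'l' (11) + 16 = 1 → 'b'
  'y' (24) + 16 = 14 → 'o'
Result = "fkrbysbo"


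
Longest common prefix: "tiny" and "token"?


Word 1: "tiny"
Word 2: "token"
Comparing from start:
  Pos 0: 't' == 't'
  Pos 1: 'i' != 'o' (stop)
LCP = "t" (length 1)


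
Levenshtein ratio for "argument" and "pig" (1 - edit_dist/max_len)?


Word 1: "argument" (length 8)
Word 2: "pig" (length 3)
One optimal edit sequence:
  1. substitute 'a' -> 'p'  (+1)
  2. substitute 'r' -> 'i'  (+1)
  3. keep 'g'
  4. delete 'u'  (+1)
  5. delete 'm'  (+1)
  6. delete 'e'  (+1)
  7. delete 'n'  (+1)
  8. delete 't'  (+1)
Edit distance = 7
Max length = max(8, 3) = 8
Similarity = 1 - 7/8
= 0.1250


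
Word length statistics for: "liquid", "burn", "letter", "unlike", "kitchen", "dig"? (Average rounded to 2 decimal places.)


Lengths: "liquid"=6, "burn"=4, "letter"=6, "unlike"=6, "kitchen"=7, "dig"=3
Sum = 32, Count = 6
Average = 32/6 = 5.33
= avg=5.33, min=3, max=7


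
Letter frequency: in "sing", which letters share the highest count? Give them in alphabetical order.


Word: "sing"
Letter counts:
  'g': 1
  'i': 1
  'n': 1
  's': 1
Maximum count = 1
Most frequent = 'g', 'i', 'n', 's' (1 time each)


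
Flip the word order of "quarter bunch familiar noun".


Original: "quarter bunch familiar noun"
Words (1..n): quarter | bunch | familiar | noun
Reversed (n..1): noun | familiar | bunch | quarter
Result = "noun familiar bunch quarter"


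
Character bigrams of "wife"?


Word: "wife" (length 4)
Number of bigrams = 4 - 2 + 1 = 3
  Position 0: "wi"
  Position 1: "if"
  Position 2: "fe"
Bigrams = "wi", "if", "fe"


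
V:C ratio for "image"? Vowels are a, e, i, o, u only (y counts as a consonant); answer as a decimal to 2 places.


Word: "image"
Vowels (a,e,i,o,u): 3
Consonants: 2
Ratio = 3/2
= 1.50


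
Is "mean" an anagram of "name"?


Word 1: "name" → sorted: aemn
Word 2: "mean" → sorted: aemn
Same letters? aemn == aemn
Anagram = Yes


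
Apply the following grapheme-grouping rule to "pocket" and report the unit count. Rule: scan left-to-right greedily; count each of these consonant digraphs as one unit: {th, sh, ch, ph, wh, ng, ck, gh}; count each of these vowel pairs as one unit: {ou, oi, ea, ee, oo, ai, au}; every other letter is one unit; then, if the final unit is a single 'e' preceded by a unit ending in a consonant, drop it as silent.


Word: "pocket" (6 letters)
Left-to-right scan:
  (1) 'p' (letter)
  (2) 'o' (letter)
  (3) 'ck' (digraph)
  (4) 'e' (letter)
  (5) 't' (letter)
Units from scan: 5
Sound units = 5 units


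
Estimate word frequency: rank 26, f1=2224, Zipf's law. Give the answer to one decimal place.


Zipf's law: f(r) = f(1) / r
f(1) = 2224
f(26) = 2224 / 26
= 85.5 occurrences


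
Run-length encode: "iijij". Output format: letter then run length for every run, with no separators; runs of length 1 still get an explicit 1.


String: "iijij"
Scanning for consecutive runs:
  'i' x 2
  'j' x 1
  'i' x 1
  'j' x 1
RLE = "i2j1i1j1"


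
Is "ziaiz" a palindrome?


Word: "ziaiz"
Reversed: "ziaiz"
Forward == Backward? ziaiz == ziaiz
Palindrome = Yes


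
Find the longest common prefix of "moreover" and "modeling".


Word 1: "moreover"
Word 2: "modeling"
Comparing from start:
  Pos 0: 'm' == 'm'
  Pos 1: 'o' == 'o'
  Pos 2: 'r' != 'd' (stop)
LCP = "mo" (length 2)


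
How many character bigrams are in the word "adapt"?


Word: "adapt" (length 5)
Number of 2-grams = length - 2 + 1 = 5 - 2 + 1
= 4


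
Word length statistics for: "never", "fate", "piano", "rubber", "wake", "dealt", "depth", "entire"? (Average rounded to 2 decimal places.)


Lengths: "never"=5, "fate"=4, "piano"=5, "rubber"=6, "wake"=4, "dealt"=5, "depth"=5, "entire"=6
Sum = 40, Count = 8
Average = 40/8 = 5.00
= avg=5.00, min=4, max=6


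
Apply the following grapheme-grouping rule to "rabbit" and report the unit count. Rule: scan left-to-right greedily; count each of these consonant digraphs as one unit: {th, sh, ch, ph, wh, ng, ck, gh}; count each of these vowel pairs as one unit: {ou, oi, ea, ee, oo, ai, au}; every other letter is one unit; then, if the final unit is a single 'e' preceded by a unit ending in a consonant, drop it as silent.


Word: "rabbit" (6 letters)
Left-to-right scan:
  (1) 'r' (letter)
  (2) 'a' (letter)
  (3) 'b' (letter)
  (4) 'b' (letter)
  (5) 'i' (letter)
  (6) 't' (letter)
Units from scan: 6
Sound units = 6 units


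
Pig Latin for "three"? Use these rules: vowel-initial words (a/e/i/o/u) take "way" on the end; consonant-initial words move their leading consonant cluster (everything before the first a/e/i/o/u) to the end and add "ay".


Word: "three"
Starts with consonant(s) → move to end, add 'ay'
Consonant cluster: "thr"
Pig Latin = "eethray"


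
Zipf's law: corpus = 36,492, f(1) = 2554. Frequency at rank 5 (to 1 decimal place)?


Zipf's law: f(r) = f(1) / r
f(1) = 2554
f(5) = 2554 / 5
= 510.8 occurrences


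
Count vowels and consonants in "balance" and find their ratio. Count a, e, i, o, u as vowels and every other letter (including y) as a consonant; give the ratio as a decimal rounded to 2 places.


Word: "balance"
Vowels (a,e,i,o,u): 3
Consonants: 4
Ratio = 3/4
= 0.75


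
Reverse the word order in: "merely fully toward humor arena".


Original: "merely fully toward humor arena"
Words (1..n): merely | fully | toward | humor | arena
Reversed (n..1): arena | humor | toward | fully | merely
Result = "arena humor toward fully merely"


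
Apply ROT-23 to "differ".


Word: "differ"
Shift: 23
Each letter → (letter + shift) mod 26:
  'd' (3) + 23 = 0 → 'a'
  'i' (8) + 23 = 5 → 'f'
  'f' (5) + 23 = 2 → 'c'
  'f' (5) + 23 = 2 → 'c'
  'e' (4) + 23 = 1 → 'b'
  'r' (17) + 23 = 14 → 'o'
Result = "afccbo"
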